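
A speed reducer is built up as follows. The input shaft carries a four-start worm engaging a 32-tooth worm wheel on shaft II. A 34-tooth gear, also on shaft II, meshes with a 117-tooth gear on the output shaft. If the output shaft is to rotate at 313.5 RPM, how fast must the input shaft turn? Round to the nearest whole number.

Overall ratio R = 8 × 3.4412 = 27.529.
Required input speed = output speed × R = 313.5 × 27.529 = 8630.5 RPM.

8630 RPM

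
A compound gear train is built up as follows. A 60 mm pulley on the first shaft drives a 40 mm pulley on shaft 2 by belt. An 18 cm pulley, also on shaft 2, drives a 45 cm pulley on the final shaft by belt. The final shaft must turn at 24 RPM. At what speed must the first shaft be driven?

Overall ratio R = 0.66667 × 2.5 = 1.6667.
Required input speed = output speed × R = 24 × 1.6667 = 40 RPM.

40 RPM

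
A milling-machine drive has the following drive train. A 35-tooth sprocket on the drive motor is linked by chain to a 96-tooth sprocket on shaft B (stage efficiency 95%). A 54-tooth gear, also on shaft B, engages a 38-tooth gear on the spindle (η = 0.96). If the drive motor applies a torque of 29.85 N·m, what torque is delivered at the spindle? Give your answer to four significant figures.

After the chain (96/35): 29.85 × 2.7429 × 0.95 = 77.781 N·m
After the gear mesh (38/54): 77.781 × 0.7037 × 0.96 = 52.545 N·m

52.55 N·m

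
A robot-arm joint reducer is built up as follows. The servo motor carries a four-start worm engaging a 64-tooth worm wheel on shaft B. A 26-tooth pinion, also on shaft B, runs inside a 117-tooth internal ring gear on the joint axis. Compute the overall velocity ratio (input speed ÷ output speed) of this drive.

Each stage contributes driven/driver: worm 64/4 = 16, internal gear 117/26 = 4.5.
Overall: 16 × 4.5 = 72.

72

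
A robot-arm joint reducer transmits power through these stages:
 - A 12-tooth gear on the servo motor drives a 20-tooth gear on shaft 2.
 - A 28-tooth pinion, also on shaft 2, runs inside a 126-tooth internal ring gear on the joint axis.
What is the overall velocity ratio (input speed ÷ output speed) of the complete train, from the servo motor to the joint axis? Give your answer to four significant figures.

7.500

Each stage contributes driven/driver: gear mesh 20/12 = 1.6667, internal gear 126/28 = 4.5.
Overall: 1.6667 × 4.5 = 7.5.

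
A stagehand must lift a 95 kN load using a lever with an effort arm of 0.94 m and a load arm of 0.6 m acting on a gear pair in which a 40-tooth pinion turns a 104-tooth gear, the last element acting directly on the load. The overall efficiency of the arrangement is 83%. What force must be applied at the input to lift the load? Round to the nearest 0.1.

28.1 kN

Lever MA = effort arm / load arm = 0.94/0.6 = 1.5667.
Gear pair MA = 104/40 = 2.6.
Combined ideal MA = 1.5667 × 2.6 = 4.0733.
Actual MA = 4.0733 × 0.83 = 3.3809.
Effort = load / actual MA = 95 / 3.3809 = 28.099 kN.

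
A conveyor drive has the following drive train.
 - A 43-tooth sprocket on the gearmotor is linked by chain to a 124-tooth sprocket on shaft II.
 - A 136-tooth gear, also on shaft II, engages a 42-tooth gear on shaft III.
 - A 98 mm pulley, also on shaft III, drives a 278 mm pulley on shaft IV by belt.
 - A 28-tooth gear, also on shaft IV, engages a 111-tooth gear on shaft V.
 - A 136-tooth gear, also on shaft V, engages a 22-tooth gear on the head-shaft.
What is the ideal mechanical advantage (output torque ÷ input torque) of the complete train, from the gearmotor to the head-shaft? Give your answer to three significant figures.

1.62

Each stage contributes driven/driver: chain 124/43 = 2.8837, gear mesh 42/136 = 0.30882, belt 278/98 = 2.8367, gear mesh 111/28 = 3.9643, gear mesh 22/136 = 0.16176.
Overall: 2.8837 × 0.30882 × 2.8367 × 3.9643 × 0.16176 = 1.6201.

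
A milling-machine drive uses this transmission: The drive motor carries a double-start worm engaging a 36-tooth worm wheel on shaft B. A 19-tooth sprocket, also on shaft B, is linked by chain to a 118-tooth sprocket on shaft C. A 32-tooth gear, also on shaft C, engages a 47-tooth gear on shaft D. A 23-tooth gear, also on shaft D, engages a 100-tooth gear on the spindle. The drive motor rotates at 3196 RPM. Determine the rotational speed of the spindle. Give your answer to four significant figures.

worm 36/2 = 18 → 3196/18 = 177.56 RPM
chain 118/19 = 6.2105 → 177.56/6.2105 = 28.589 RPM
gear mesh 47/32 = 1.4688 → 28.589/1.4688 = 19.465 RPM
gear mesh 100/23 = 4.3478 → 19.465/4.3478 = 4.477 RPM

4.477 RPM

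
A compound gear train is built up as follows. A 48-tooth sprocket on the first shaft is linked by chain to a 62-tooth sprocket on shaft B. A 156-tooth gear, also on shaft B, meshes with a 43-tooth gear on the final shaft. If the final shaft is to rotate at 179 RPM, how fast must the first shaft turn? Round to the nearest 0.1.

63.7 RPM

Overall ratio R = 1.2917 × 0.27564 = 0.35604.
Required input speed = output speed × R = 179 × 0.35604 = 63.731 RPM.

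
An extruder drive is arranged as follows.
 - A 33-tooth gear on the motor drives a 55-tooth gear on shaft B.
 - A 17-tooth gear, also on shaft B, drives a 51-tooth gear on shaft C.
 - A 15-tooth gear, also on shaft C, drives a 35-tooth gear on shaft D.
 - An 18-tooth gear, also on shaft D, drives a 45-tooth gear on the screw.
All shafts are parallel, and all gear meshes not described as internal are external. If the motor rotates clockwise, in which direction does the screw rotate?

the motor → shaft B: external mesh, 1 reversal → CCW.
shaft B → shaft C: external mesh, 1 reversal → CW.
shaft C → shaft D: external mesh, 1 reversal → CCW.
shaft D → the screw: external mesh, 1 reversal → CW.
4 reversals in total — an even number — so the screw turns the same way as the motor.

clockwise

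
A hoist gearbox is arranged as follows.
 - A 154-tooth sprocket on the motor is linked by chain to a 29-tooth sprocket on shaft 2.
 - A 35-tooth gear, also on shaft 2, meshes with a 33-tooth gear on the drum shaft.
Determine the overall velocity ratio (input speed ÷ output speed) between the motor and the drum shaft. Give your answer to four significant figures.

Each stage contributes driven/driver: chain 29/154 = 0.18831, gear mesh 33/35 = 0.94286.
Overall: 0.18831 × 0.94286 = 0.17755.

0.1776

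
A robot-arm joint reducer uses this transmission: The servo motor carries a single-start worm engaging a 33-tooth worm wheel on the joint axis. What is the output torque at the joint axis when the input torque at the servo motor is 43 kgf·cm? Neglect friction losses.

1419 kgf·cm

Worm: ratio = 33/1 = 33; torque at the joint axis = 43 × 33 = 1419 kgf·cm.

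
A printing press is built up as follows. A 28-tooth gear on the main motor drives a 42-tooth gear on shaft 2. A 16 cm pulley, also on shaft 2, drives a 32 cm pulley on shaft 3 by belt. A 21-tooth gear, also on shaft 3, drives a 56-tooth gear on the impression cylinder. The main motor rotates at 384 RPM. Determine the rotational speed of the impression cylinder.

the main motor → shaft 2 (gear mesh, 42/28): 384 ÷ 1.5 = 256 RPM
shaft 2 → shaft 3 (belt, 32/16): 256 ÷ 2 = 128 RPM
shaft 3 → the impression cylinder (gear mesh, 56/21): 128 ÷ 2.6667 = 48 RPM

48 RPM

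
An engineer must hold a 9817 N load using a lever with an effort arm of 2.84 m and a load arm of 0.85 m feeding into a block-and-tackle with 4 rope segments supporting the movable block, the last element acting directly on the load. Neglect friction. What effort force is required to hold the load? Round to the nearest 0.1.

Lever MA = effort arm / load arm = 2.84/0.85 = 3.3412.
Block-and-tackle MA = number of supporting rope parts = 4.
Combined ideal MA = 3.3412 × 4 = 13.365.
Effort = load / MA = 9817 / 13.365 = 734.55 N.

734.5 N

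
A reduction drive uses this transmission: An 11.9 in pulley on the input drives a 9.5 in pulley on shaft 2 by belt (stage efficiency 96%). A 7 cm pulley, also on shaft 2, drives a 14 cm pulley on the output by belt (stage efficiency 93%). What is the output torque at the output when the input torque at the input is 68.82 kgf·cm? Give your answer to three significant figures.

belt 9.5/11.9 = 0.79832 → τ = 68.82·0.79832·0.96 = 52.743 kgf·cm
belt 14/7 = 2 → τ = 52.743·2·0.93 = 98.101 kgf·cm

98.1 kgf·cm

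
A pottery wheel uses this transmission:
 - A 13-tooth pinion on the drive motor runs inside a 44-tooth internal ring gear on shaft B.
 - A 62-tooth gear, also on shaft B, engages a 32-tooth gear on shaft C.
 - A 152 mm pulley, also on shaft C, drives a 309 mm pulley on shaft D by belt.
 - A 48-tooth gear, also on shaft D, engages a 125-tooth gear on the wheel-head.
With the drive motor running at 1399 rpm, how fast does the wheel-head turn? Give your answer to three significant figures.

Internal gear: ratio = 44/13 = 3.3846, so shaft B turns at 1399 / 3.3846 = 413.34 rpm.
Gear mesh: ratio = 32/62 = 0.51613, so shaft C turns at 413.34 / 0.51613 = 800.85 rpm.
Belt: ratio = 309/152 = 2.0329, so shaft D turns at 800.85 / 2.0329 = 393.94 rpm.
Gear mesh: ratio = 125/48 = 2.6042, so the wheel-head turns at 393.94 / 2.6042 = 151.27 rpm.

151 rpm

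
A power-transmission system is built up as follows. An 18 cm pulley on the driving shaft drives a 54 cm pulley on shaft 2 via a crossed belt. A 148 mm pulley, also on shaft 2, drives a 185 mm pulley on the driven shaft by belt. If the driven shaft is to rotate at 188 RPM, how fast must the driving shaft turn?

705 RPM

Overall ratio R = 3 × 1.25 = 3.75.
Required input speed = output speed × R = 188 × 3.75 = 705 RPM.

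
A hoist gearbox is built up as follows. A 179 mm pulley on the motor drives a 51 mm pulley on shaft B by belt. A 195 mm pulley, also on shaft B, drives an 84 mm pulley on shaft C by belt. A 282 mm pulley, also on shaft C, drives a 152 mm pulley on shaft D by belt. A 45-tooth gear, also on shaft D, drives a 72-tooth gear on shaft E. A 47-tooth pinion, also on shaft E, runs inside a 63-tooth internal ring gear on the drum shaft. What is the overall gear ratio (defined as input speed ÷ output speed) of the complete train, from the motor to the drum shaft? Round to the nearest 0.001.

0.142

Each stage contributes driven/driver: belt 51/179 = 0.28492, belt 84/195 = 0.43077, belt 152/282 = 0.53901, gear mesh 72/45 = 1.6, internal gear 63/47 = 1.3404.
Overall: 0.28492 × 0.43077 × 0.53901 × 1.6 × 1.3404 = 0.14188.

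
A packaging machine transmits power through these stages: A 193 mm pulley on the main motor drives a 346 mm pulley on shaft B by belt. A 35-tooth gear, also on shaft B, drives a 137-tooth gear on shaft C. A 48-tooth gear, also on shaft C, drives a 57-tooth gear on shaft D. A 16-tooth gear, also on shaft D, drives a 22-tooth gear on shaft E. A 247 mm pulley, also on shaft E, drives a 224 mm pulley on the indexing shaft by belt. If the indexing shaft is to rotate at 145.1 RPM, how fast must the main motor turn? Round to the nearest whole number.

Overall ratio R = 1.7927 × 3.9143 × 1.1875 × 1.375 × 0.90688 = 10.391.
Required input speed = output speed × R = 145.1 × 10.391 = 1507.7 RPM.

1508 RPM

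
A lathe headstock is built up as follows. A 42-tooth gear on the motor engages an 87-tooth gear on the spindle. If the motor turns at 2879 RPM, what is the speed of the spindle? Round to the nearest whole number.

1390 RPM

Gear mesh: ratio = 87/42 = 2.0714, so the spindle turns at 2879 / 2.0714 = 1389.9 RPM.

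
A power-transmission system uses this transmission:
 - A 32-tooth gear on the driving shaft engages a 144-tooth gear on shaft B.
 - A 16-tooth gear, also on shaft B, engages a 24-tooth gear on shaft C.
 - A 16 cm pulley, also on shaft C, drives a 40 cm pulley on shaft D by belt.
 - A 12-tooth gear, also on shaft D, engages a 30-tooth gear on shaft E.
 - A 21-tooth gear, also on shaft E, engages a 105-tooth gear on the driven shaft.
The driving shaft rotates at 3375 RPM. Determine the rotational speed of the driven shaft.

the driving shaft → shaft B (gear mesh, 144/32): 3375 ÷ 4.5 = 750 RPM
shaft B → shaft C (gear mesh, 24/16): 750 ÷ 1.5 = 500 RPM
shaft C → shaft D (belt, 40/16): 500 ÷ 2.5 = 200 RPM
shaft D → shaft E (gear mesh, 30/12): 200 ÷ 2.5 = 80 RPM
shaft E → the driven shaft (gear mesh, 105/21): 80 ÷ 5 = 16 RPM

16 RPM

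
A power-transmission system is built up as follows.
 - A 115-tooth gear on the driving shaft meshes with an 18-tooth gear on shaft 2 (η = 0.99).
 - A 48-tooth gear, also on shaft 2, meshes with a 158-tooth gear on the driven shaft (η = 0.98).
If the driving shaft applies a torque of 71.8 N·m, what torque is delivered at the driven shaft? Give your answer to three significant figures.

After the gear mesh (18/115): 71.8 × 0.15652 × 0.99 = 11.126 N·m
After the gear mesh (158/48): 11.126 × 3.2917 × 0.98 = 35.89 N·m

35.9 N·m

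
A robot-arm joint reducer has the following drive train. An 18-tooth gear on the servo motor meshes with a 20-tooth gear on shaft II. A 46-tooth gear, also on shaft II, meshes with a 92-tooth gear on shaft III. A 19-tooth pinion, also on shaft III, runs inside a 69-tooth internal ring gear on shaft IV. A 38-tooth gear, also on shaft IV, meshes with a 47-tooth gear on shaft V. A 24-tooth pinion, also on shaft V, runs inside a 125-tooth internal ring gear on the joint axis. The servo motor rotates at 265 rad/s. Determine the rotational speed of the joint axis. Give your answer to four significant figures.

the servo motor → shaft II (gear mesh, 20/18): 265 ÷ 1.1111 = 238.5 rad/s
shaft II → shaft III (gear mesh, 92/46): 238.5 ÷ 2 = 119.25 rad/s
shaft III → shaft IV (internal gear, 69/19): 119.25 ÷ 3.6316 = 32.837 rad/s
shaft IV → shaft V (gear mesh, 47/38): 32.837 ÷ 1.2368 = 26.549 rad/s
shaft V → the joint axis (internal gear, 125/24): 26.549 ÷ 5.2083 = 5.0974 rad/s

5.097 rad/s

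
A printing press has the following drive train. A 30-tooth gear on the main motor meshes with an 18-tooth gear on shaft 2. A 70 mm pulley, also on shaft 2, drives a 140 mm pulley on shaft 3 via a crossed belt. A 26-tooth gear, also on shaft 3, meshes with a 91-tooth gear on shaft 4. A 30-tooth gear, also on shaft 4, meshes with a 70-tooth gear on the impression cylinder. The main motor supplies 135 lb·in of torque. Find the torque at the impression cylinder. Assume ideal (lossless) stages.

1323 lb·in

gear mesh 18/30 = 0.6 → τ = 135·0.6 = 81 lb·in
belt 140/70 = 2 → τ = 81·2 = 162 lb·in
gear mesh 91/26 = 3.5 → τ = 162·3.5 = 567 lb·in
gear mesh 70/30 = 2.3333 → τ = 567·2.3333 = 1323 lb·in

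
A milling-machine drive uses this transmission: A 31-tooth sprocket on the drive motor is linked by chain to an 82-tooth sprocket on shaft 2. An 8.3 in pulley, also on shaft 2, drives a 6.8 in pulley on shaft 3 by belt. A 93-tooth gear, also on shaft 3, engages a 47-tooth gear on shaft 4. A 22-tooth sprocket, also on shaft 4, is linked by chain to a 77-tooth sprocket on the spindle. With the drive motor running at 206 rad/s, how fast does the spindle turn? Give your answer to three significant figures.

53.7 rad/s

the drive motor → shaft 2 (chain, 82/31): 206 ÷ 2.6452 = 77.878 rad/s
shaft 2 → shaft 3 (belt, 6.8/8.3): 77.878 ÷ 0.81928 = 95.057 rad/s
shaft 3 → shaft 4 (gear mesh, 47/93): 95.057 ÷ 0.50538 = 188.09 rad/s
shaft 4 → the spindle (chain, 77/22): 188.09 ÷ 3.5 = 53.74 rad/s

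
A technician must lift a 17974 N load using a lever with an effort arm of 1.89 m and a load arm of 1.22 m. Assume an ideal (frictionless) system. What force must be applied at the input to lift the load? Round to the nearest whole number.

11602 N

Lever MA = effort arm / load arm = 1.89/1.22 = 1.5492.
Effort = load / MA = 17974 / 1.5492 = 11602 N.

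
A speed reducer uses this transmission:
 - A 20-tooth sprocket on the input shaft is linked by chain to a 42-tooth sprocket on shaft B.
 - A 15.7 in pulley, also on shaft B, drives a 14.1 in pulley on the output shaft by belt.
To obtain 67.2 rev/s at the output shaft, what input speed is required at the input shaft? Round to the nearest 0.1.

126.7 rev/s

Overall ratio R = 2.1 × 0.89809 = 1.886.
Required input speed = output speed × R = 67.2 × 1.886 = 126.74 rev/s.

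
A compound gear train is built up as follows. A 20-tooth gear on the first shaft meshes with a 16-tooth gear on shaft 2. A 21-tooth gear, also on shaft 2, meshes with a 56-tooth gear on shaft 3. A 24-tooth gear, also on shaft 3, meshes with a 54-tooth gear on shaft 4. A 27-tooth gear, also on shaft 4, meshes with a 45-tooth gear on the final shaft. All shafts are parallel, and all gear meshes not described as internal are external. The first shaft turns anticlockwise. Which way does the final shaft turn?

anticlockwise

the first shaft → shaft 2: external mesh, 1 reversal → CW.
shaft 2 → shaft 3: external mesh, 1 reversal → CCW.
shaft 3 → shaft 4: external mesh, 1 reversal → CW.
shaft 4 → the final shaft: external mesh, 1 reversal → CCW.
4 reversals in total — an even number — so the final shaft turns the same way as the first shaft.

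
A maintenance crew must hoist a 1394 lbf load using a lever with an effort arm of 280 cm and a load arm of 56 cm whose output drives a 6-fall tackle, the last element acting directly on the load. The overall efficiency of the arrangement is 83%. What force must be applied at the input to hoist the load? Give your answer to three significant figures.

56.0 lbf

Lever MA = effort arm / load arm = 280/56 = 5.
Block-and-tackle MA = number of supporting rope parts = 6.
Combined ideal MA = 5 × 6 = 30.
Actual MA = 30 × 0.83 = 24.9.
Effort = load / actual MA = 1394 / 24.9 = 55.984 lbf.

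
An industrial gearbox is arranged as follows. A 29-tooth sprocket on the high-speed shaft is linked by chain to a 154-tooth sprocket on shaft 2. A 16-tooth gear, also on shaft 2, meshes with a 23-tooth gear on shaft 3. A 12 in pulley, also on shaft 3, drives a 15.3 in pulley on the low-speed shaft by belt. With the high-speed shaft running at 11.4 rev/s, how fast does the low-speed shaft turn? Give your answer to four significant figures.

chain 154/29 = 5.3103 → 11.4/5.3103 = 2.1468 rev/s
gear mesh 23/16 = 1.4375 → 2.1468/1.4375 = 1.4934 rev/s
belt 15.3/12 = 1.275 → 1.4934/1.275 = 1.1713 rev/s

1.171 rev/s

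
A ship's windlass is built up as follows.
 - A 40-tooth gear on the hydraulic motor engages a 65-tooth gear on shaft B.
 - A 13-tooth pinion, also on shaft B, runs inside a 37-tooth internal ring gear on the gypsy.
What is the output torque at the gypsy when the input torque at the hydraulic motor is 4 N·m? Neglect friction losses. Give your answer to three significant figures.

18.5 N·m

After the gear mesh (65/40): 4 × 1.625 = 6.5 N·m
After the internal gear (37/13): 6.5 × 2.8462 = 18.5 N·m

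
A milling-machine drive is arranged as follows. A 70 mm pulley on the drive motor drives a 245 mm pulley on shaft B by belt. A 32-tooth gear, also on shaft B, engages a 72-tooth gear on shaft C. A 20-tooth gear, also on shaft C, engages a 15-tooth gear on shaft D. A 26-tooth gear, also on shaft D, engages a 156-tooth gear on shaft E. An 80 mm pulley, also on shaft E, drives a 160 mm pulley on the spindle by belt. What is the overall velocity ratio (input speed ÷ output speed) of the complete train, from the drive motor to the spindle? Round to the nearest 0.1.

Each stage contributes driven/driver: belt 245/70 = 3.5, gear mesh 72/32 = 2.25, gear mesh 15/20 = 0.75, gear mesh 156/26 = 6, belt 160/80 = 2.
Overall: 3.5 × 2.25 × 0.75 × 6 × 2 = 70.875.

70.9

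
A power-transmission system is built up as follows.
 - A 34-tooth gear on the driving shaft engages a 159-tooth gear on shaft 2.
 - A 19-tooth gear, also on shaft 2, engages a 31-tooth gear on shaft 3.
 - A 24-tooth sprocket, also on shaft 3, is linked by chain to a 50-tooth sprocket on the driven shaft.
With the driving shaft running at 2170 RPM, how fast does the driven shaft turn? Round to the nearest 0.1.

136.5 RPM

gear mesh 159/34 = 4.6765 → 2170/4.6765 = 464.03 RPM
gear mesh 31/19 = 1.6316 → 464.03/1.6316 = 284.4 RPM
chain 50/24 = 2.0833 → 284.4/2.0833 = 136.51 RPM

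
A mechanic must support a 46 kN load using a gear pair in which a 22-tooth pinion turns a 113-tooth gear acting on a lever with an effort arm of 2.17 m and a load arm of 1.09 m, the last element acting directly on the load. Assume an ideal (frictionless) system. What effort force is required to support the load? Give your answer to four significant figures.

4.499 kN

Gear pair MA = 113/22 = 5.1364.
Lever MA = effort arm / load arm = 2.17/1.09 = 1.9908.
Combined ideal MA = 5.1364 × 1.9908 = 10.226.
Effort = load / MA = 46 / 10.226 = 4.4985 kN.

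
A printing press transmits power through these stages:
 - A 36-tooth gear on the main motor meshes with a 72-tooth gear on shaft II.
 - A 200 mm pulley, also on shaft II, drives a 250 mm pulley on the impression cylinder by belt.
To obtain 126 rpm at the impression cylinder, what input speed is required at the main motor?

315 rpm

Overall ratio R = 2 × 1.25 = 2.5.
Required input speed = output speed × R = 126 × 2.5 = 315 rpm.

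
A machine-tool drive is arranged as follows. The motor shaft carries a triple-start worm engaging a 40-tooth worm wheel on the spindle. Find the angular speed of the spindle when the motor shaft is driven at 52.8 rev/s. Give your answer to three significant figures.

the motor shaft → the spindle (worm, 40/3): 52.8 ÷ 13.333 = 3.96 rev/s

3.96 rev/s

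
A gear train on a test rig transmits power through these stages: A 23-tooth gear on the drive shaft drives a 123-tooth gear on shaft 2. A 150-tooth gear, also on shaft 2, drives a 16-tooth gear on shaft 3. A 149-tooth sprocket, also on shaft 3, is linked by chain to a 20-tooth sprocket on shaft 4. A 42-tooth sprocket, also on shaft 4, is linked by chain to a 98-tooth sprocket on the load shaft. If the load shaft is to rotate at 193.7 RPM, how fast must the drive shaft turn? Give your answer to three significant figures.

Overall ratio R = 5.3478 × 0.10667 × 0.13423 × 2.3333 = 0.17866.
Required input speed = output speed × R = 193.7 × 0.17866 = 34.606 RPM.

34.6 RPM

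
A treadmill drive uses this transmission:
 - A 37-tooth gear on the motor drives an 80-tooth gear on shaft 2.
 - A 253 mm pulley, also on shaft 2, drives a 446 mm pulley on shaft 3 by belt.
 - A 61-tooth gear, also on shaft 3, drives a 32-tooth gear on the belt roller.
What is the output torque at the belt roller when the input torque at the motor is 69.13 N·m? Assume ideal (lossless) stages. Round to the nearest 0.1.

gear mesh 80/37 = 2.1622 → τ = 69.13·2.1622 = 149.47 N·m
belt 446/253 = 1.7628 → τ = 149.47·1.7628 = 263.49 N·m
gear mesh 32/61 = 0.52459 → τ = 263.49·0.52459 = 138.23 N·m

138.2 N·m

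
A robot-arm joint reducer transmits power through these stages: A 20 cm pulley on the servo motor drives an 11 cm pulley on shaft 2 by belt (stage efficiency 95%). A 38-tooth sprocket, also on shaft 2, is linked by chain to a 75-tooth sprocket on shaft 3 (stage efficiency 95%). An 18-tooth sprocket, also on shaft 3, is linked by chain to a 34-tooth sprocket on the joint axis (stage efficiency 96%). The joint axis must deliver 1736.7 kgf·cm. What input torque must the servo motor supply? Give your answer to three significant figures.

978 kgf·cm

Overall ratio R = 0.55 × 1.9737 × 1.8889 = 2.0504; overall efficiency η = 0.95 × 0.95 × 0.96 = 0.8664.
Input torque = output torque / (R × η) = 1736.7 / (2.0504 × 0.8664) = 977.6 kgf·cm.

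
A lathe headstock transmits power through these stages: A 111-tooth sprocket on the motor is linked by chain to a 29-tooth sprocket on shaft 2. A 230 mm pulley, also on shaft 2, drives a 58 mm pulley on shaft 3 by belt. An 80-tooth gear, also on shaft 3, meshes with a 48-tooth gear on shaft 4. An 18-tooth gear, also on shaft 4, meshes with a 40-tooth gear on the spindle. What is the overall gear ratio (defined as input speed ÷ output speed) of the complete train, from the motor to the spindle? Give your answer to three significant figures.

Each stage contributes driven/driver: chain 29/111 = 0.26126, belt 58/230 = 0.25217, gear mesh 48/80 = 0.6, gear mesh 40/18 = 2.2222.
Overall: 0.26126 × 0.25217 × 0.6 × 2.2222 = 0.087844.

0.0878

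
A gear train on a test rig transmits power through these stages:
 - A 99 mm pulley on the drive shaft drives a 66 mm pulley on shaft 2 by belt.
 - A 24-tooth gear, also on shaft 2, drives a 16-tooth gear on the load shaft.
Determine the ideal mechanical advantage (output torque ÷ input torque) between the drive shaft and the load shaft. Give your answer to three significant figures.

Each stage contributes driven/driver: belt 66/99 = 0.66667, gear mesh 16/24 = 0.66667.
Overall: 0.66667 × 0.66667 = 0.44444.

0.444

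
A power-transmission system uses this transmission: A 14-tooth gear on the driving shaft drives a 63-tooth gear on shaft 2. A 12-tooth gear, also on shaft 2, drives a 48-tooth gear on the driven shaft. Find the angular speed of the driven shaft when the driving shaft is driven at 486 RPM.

the driving shaft → shaft 2 (gear mesh, 63/14): 486 ÷ 4.5 = 108 RPM
shaft 2 → the driven shaft (gear mesh, 48/12): 108 ÷ 4 = 27 RPM

27 RPM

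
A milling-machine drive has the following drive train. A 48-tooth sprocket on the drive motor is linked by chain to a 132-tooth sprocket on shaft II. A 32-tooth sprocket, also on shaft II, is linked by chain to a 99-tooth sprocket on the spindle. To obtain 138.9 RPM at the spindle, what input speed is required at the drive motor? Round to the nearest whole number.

Overall ratio R = 2.75 × 3.0938 = 8.5078.
Required input speed = output speed × R = 138.9 × 8.5078 = 1181.7 RPM.

1182 RPM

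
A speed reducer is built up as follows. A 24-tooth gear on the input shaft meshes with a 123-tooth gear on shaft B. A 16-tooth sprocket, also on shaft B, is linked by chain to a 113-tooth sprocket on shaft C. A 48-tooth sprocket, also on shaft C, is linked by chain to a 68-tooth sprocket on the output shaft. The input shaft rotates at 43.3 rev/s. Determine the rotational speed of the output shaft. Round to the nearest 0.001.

gear mesh 123/24 = 5.125 → 43.3/5.125 = 8.4488 rev/s
chain 113/16 = 7.0625 → 8.4488/7.0625 = 1.1963 rev/s
chain 68/48 = 1.4167 → 1.1963/1.4167 = 0.84444 rev/s

0.844 rev/s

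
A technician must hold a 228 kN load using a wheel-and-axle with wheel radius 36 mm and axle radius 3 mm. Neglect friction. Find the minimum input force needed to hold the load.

19 kN

Wheel-and-axle MA = R/r = 36/3 = 12.
Effort = load / MA = 228 / 12 = 19 kN.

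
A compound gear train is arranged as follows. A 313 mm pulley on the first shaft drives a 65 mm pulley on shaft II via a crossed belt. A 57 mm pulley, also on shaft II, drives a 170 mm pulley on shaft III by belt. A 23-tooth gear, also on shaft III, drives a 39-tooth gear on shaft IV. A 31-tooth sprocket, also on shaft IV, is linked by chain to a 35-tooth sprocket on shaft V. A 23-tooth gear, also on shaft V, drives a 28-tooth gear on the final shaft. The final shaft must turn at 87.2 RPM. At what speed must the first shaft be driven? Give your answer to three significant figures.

126 RPM

Overall ratio R = 0.20767 × 2.9825 × 1.6957 × 1.129 × 1.2174 = 1.4435.
Required input speed = output speed × R = 87.2 × 1.4435 = 125.87 RPM.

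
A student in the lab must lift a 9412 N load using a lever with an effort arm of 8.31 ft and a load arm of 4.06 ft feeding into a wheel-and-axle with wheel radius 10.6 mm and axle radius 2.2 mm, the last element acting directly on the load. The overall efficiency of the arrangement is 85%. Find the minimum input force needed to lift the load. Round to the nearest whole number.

Lever MA = effort arm / load arm = 8.31/4.06 = 2.0468.
Wheel-and-axle MA = R/r = 10.6/2.2 = 4.8182.
Combined ideal MA = 2.0468 × 4.8182 = 9.8618.
Actual MA = 9.8618 × 0.85 = 8.3826.
Effort = load / actual MA = 9412 / 8.3826 = 1122.8 N.

1123 N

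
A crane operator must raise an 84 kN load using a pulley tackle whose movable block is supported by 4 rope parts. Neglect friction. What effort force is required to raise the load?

Block-and-tackle MA = number of supporting rope parts = 4.
Effort = load / MA = 84 / 4 = 21 kN.

21 kN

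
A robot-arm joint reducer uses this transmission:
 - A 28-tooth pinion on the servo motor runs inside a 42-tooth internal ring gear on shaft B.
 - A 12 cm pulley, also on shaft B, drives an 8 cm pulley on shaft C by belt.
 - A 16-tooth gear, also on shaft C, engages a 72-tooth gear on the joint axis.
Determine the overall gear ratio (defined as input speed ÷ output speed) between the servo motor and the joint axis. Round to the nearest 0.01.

4.50

Each stage contributes driven/driver: internal gear 42/28 = 1.5, belt 8/12 = 0.66667, gear mesh 72/16 = 4.5.
Overall: 1.5 × 0.66667 × 4.5 = 4.5.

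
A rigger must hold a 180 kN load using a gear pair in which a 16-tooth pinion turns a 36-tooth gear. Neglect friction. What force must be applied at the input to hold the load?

Gear pair MA = 36/16 = 2.25.
Effort = load / MA = 180 / 2.25 = 80 kN.

80 kN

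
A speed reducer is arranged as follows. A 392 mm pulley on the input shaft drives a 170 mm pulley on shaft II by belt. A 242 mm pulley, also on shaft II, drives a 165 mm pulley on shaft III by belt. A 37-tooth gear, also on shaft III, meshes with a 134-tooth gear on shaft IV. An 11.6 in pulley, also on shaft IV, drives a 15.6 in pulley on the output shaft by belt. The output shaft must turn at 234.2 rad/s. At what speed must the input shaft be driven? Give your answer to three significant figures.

Overall ratio R = 0.43367 × 0.68182 × 3.6216 × 1.3448 = 1.4401.
Required input speed = output speed × R = 234.2 × 1.4401 = 337.28 rad/s.

337 rad/s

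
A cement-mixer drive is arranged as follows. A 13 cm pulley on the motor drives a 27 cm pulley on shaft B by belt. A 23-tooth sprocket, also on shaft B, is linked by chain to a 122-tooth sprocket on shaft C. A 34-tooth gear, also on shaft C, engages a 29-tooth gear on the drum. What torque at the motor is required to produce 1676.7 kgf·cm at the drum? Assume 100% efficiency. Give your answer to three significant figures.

Overall ratio R = 2.0769 × 5.3043 × 0.85294 = 9.3966.
Input torque = output torque / R = 1676.7 / 9.3966 = 178.44 kgf·cm.

178 kgf·cm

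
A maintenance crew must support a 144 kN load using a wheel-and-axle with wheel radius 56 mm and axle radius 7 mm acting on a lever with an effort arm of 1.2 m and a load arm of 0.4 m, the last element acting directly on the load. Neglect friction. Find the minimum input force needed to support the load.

6 kN

Wheel-and-axle MA = R/r = 56/7 = 8.
Lever MA = effort arm / load arm = 1.2/0.4 = 3.
Combined ideal MA = 8 × 3 = 24.
Effort = load / MA = 144 / 24 = 6 kN.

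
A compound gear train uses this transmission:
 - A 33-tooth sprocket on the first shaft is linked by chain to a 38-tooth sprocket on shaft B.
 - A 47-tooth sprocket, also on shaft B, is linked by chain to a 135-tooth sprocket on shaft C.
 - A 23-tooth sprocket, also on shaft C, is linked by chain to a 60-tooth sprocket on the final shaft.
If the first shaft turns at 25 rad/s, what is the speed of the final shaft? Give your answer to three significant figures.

2.90 rad/s

chain 38/33 = 1.1515 → 25/1.1515 = 21.711 rad/s
chain 135/47 = 2.8723 → 21.711/2.8723 = 7.5585 rad/s
chain 60/23 = 2.6087 → 7.5585/2.6087 = 2.8974 rad/s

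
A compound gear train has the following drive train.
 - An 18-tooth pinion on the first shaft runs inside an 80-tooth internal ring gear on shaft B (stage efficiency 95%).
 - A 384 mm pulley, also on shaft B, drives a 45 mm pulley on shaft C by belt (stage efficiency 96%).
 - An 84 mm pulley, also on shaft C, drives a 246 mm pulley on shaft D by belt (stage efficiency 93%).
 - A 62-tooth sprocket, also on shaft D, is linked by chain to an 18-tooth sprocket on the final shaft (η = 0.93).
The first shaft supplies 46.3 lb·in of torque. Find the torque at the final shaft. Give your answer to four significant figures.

internal gear 80/18 = 4.4444 → τ = 46.3·4.4444·0.95 = 195.49 lb·in
belt 45/384 = 0.11719 → τ = 195.49·0.11719·0.96 = 21.992 lb·in
belt 246/84 = 2.9286 → τ = 21.992·2.9286·0.93 = 59.898 lb·in
chain 18/62 = 0.29032 → τ = 59.898·0.29032·0.93 = 16.172 lb·in

16.17 lb·in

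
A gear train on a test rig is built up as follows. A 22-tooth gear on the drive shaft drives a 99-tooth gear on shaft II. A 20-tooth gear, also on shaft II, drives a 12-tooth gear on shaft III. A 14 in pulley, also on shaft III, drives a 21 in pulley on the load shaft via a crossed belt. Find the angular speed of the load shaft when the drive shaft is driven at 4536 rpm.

1120 rpm

the drive shaft → shaft II (gear mesh, 99/22): 4536 ÷ 4.5 = 1008 rpm
shaft II → shaft III (gear mesh, 12/20): 1008 ÷ 0.6 = 1680 rpm
shaft III → the load shaft (belt, 21/14): 1680 ÷ 1.5 = 1120 rpm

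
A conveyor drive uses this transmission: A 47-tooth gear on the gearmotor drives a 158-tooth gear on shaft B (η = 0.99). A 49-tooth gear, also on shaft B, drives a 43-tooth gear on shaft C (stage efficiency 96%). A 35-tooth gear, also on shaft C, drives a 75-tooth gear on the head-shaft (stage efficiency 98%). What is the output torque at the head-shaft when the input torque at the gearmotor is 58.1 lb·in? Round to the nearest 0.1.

342.1 lb·in

After the gear mesh (158/47): 58.1 × 3.3617 × 0.99 = 193.36 lb·in
After the gear mesh (43/49): 193.36 × 0.87755 × 0.96 = 162.9 lb·in
After the gear mesh (75/35): 162.9 × 2.1429 × 0.98 = 342.08 lb·in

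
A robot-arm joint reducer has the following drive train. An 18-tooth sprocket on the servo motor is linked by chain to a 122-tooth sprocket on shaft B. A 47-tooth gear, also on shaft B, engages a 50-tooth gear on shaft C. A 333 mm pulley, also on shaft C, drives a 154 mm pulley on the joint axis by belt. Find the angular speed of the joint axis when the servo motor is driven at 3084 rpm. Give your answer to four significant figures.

924.9 rpm

chain 122/18 = 6.7778 → 3084/6.7778 = 455.02 rpm
gear mesh 50/47 = 1.0638 → 455.02/1.0638 = 427.72 rpm
belt 154/333 = 0.46246 → 427.72/0.46246 = 924.87 rpm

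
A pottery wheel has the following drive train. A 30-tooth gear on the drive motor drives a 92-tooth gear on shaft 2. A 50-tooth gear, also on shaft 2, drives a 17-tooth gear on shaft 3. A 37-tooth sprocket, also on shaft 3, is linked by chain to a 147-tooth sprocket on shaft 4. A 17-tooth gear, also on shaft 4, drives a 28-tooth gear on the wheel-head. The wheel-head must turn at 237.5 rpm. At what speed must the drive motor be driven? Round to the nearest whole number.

1620 rpm

Overall ratio R = 3.0667 × 0.34 × 3.973 × 1.6471 = 6.8229.
Required input speed = output speed × R = 237.5 × 6.8229 = 1620.4 rpm.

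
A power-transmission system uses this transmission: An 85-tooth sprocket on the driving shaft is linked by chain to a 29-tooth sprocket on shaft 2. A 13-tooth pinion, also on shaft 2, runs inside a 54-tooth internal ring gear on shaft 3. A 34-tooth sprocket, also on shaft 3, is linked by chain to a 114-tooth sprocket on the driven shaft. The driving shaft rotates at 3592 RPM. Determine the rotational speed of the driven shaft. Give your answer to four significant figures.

the driving shaft → shaft 2 (chain, 29/85): 3592 ÷ 0.34118 = 10528 RPM
shaft 2 → shaft 3 (internal gear, 54/13): 10528 ÷ 4.1538 = 2534.6 RPM
shaft 3 → the driven shaft (chain, 114/34): 2534.6 ÷ 3.3529 = 755.93 RPM

755.9 RPM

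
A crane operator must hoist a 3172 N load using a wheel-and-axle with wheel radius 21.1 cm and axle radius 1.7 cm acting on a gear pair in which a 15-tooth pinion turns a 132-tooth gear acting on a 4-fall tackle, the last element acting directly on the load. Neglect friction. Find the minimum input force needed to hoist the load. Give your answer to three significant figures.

7.26 N

Wheel-and-axle MA = R/r = 21.1/1.7 = 12.412.
Gear pair MA = 132/15 = 8.8.
Block-and-tackle MA = number of supporting rope parts = 4.
Combined ideal MA = 12.412 × 8.8 × 4 = 436.89.
Effort = load / MA = 3172 / 436.89 = 7.2603 N.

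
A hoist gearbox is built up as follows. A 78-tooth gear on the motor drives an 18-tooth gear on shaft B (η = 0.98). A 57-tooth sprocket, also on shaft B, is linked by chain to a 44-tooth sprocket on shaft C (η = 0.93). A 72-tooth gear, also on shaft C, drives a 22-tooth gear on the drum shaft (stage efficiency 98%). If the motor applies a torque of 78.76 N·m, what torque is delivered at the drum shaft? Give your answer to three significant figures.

Gear mesh: ratio = 18/78 = 0.23077; torque at shaft B = 78.76 × 0.23077 × 0.98 = 17.812 N·m.
Chain: ratio = 44/57 = 0.77193; torque at shaft C = 17.812 × 0.77193 × 0.93 = 12.787 N·m.
Gear mesh: ratio = 22/72 = 0.30556; torque at the drum shaft = 12.787 × 0.30556 × 0.98 = 3.829 N·m.

3.83 N·m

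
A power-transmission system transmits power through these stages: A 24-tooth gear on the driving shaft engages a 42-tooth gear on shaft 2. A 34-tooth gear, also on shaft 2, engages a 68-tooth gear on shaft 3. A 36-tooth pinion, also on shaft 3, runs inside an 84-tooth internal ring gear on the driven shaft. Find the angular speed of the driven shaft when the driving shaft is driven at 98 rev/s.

Gear mesh: ratio = 42/24 = 1.75, so shaft 2 turns at 98 / 1.75 = 56 rev/s.
Gear mesh: ratio = 68/34 = 2, so shaft 3 turns at 56 / 2 = 28 rev/s.
Internal gear: ratio = 84/36 = 2.3333, so the driven shaft turns at 28 / 2.3333 = 12 rev/s.

12 rev/s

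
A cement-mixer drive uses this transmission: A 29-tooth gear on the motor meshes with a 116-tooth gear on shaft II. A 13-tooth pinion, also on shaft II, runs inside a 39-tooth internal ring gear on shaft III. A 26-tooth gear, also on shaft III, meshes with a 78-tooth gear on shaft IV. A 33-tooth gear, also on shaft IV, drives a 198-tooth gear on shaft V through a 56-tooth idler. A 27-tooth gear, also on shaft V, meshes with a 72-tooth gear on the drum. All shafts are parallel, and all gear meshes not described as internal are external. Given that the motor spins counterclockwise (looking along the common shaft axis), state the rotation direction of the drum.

the motor → shaft II: external mesh, 1 reversal → CW.
shaft II → shaft III: internal mesh, same direction → CW.
shaft III → shaft IV: external mesh, 1 reversal → CCW.
shaft IV → shaft V: driver → idler → driven is 2 external meshes, 2 reversals → CCW.
shaft V → the drum: external mesh, 1 reversal → CW.
5 reversals in total — an odd number — so the drum turns opposite to the motor.

clockwise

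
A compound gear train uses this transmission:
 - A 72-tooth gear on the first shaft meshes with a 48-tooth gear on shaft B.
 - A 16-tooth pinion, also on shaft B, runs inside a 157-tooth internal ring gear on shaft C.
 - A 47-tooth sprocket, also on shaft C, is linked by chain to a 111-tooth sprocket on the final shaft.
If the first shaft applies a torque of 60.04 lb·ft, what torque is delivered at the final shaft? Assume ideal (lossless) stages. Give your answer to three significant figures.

Gear mesh: ratio = 48/72 = 0.66667; torque at shaft B = 60.04 × 0.66667 = 40.027 lb·ft.
Internal gear: ratio = 157/16 = 9.8125; torque at shaft C = 40.027 × 9.8125 = 392.76 lb·ft.
Chain: ratio = 111/47 = 2.3617; torque at the final shaft = 392.76 × 2.3617 = 927.59 lb·ft.

928 lb·ft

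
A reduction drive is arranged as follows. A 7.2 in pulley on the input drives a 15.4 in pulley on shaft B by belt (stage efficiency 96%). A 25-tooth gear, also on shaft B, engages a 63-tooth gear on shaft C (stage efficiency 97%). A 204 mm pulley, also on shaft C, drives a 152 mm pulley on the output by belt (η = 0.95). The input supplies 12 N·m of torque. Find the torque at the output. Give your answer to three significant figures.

42.6 N·m

After the belt (15.4/7.2): 12 × 2.1389 × 0.96 = 24.64 N·m
After the gear mesh (63/25): 24.64 × 2.52 × 0.97 = 60.23 N·m
After the belt (152/204): 60.23 × 0.7451 × 0.95 = 42.633 N·m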